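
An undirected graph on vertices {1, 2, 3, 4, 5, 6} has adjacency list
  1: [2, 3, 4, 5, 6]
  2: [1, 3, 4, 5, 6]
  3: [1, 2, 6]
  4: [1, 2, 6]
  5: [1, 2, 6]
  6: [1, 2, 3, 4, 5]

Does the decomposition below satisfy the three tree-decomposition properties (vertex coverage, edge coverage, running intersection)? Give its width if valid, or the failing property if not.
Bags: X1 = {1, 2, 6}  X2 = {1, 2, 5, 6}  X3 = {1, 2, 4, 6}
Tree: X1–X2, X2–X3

No — vertex 3 appears in no bag.

A tree decomposition must satisfy three properties: every vertex lies in some bag; for every edge, both endpoints lie together in some bag; and for every vertex, the bags containing it form a connected subtree. Here vertex 3 appears in no bag, so the decomposition is invalid.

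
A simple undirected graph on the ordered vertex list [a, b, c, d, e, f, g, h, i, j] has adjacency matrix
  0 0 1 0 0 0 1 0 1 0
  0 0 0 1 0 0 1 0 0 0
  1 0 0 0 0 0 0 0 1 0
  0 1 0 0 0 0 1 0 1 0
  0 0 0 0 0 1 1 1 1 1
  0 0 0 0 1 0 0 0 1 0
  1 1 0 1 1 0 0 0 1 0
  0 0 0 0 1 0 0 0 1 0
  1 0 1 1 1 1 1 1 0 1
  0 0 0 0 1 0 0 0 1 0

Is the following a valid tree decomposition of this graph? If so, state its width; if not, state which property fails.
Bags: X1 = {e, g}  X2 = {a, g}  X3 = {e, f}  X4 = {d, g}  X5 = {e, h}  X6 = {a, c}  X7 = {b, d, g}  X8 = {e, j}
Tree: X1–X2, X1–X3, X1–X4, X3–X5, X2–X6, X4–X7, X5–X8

A tree decomposition must satisfy three properties: every vertex lies in some bag; for every edge, both endpoints lie together in some bag; and for every vertex, the bags containing it form a connected subtree. Here vertex i appears in no bag, so the decomposition is invalid.

No — vertex i appears in no bag.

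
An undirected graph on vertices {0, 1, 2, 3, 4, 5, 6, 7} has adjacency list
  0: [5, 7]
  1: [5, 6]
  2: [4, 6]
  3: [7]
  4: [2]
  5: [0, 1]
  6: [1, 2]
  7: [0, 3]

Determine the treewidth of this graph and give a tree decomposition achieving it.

The largest bag has 2 vertices, giving width 1; this decomposition certifies tw(G) ≤ 1. Any graph with an edge has treewidth ≥ 1, and G has the edge 3–7. Hence tw(G) = 1 exactly.

Treewidth 1.
Bags: B1 = {3, 7}  B2 = {0, 7}  B3 = {0, 5}  B4 = {1, 5}  B5 = {1, 6}  B6 = {2, 6}  B7 = {2, 4}
Tree: B1–B2, B2–B3, B3–B4, B4–B5, B5–B6, B6–B7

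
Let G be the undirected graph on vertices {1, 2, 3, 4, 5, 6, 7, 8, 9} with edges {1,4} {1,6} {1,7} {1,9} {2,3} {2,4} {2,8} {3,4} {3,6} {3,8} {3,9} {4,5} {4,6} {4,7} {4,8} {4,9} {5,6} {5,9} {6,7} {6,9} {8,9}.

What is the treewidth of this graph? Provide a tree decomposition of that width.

Treewidth 3.
One such decomposition:
Bags: B1 = {3, 4, 6, 9}  B2 = {4, 5, 6, 9}  B3 = {1, 4, 6, 9}  B4 = {1, 4, 6, 7}  B5 = {3, 4, 8, 9}  B6 = {2, 3, 4, 8}
Tree: B1–B2, B1–B3, B3–B4, B1–B5, B5–B6

Each bag holds 4 vertices, so the decomposition has width 3, which upper-bounds the treewidth. On the other hand G contains the 4-clique {3, 4, 8, 9}. A clique must lie in a single bag of any decomposition, so no decomposition can have width below 3. Therefore the treewidth is 3.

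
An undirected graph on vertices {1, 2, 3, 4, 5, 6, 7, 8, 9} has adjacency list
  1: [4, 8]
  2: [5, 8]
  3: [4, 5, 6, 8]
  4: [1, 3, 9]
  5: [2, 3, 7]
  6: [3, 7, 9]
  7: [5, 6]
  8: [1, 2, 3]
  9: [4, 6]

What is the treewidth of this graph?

3

A width-3 tree decomposition is:
Bags: B1 = {1, 2, 4, 8}  B2 = {2, 3, 4, 8}  B3 = {2, 3, 4, 5}  B4 = {3, 4, 5, 9}  B5 = {3, 5, 6, 9}  B6 = {5, 6, 7, 9}
Tree: B1–B2, B2–B3, B3–B4, B4–B5, B5–B6
Every bag has size at most 4, so the width is 4 − 1 = 3 and tw(G) ≤ 3. For the lower bound: the 4 vertex sets {1,2,8}, {4}, {3}, {5,6,7,9} are disjoint, each induces a connected subgraph, and every pair is joined by at least one edge of G. Contracting each set to a single vertex therefore yields K_{4} as a minor, and since treewidth is minor-monotone, tw(G) ≥ tw(K_{4}) = 3. Therefore the treewidth is 3.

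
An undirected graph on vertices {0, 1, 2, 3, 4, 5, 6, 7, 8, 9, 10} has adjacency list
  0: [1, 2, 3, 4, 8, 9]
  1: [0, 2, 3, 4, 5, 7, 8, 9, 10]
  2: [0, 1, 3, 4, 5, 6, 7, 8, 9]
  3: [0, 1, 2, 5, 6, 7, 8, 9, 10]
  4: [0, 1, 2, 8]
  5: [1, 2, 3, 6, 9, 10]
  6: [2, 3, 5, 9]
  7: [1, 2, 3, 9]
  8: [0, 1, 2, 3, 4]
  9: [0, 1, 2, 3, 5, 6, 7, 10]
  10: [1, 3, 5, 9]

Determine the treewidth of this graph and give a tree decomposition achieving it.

The largest bag has 5 vertices, giving width 4; this decomposition certifies tw(G) ≤ 4. On the other hand G contains the 5-clique {0, 1, 2, 3, 8}. A clique must lie in a single bag of any decomposition, so no decomposition can have width below 4. Combining the bounds, tw(G) = 4.

Treewidth 4.
One optimal decomposition is:
Bags: B1 = {0, 1, 2, 3, 9}  B2 = {0, 1, 2, 3, 8}  B3 = {1, 2, 3, 5, 9}  B4 = {1, 2, 3, 7, 9}  B5 = {2, 3, 5, 6, 9}  B6 = {1, 3, 5, 9, 10}  B7 = {0, 1, 2, 4, 8}
Tree: B1–B2, B1–B3, B3–B4, B3–B5, B3–B6, B2–B7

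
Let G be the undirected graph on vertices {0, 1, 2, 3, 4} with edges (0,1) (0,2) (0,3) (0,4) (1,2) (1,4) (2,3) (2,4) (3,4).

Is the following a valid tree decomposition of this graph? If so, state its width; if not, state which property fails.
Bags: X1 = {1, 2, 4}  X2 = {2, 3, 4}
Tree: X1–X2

No — vertex 0 appears in no bag.

A tree decomposition must satisfy three properties: every vertex lies in some bag; for every edge, both endpoints lie together in some bag; and for every vertex, the bags containing it form a connected subtree. Here vertex 0 appears in no bag, so the decomposition is invalid.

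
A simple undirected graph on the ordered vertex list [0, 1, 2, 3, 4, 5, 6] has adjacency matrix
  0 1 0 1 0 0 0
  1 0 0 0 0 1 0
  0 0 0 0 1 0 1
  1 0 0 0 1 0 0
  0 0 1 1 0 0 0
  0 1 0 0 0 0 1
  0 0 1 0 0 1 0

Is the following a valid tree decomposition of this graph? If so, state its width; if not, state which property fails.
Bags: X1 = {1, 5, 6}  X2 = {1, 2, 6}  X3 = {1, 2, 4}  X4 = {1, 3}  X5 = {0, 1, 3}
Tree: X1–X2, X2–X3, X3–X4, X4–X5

A tree decomposition must satisfy three properties: every vertex lies in some bag; for every edge, both endpoints lie together in some bag; and for every vertex, the bags containing it form a connected subtree. Here edge (4,3) lies in no bag, so the decomposition is invalid.

No — edge (4,3) lies in no bag.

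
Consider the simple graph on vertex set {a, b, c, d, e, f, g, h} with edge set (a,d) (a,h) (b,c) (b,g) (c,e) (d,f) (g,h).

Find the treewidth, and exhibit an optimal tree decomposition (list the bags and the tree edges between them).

Each bag holds 2 vertices, so the decomposition has width 1, which upper-bounds the treewidth. Any graph with an edge has treewidth ≥ 1, and G has the edge e–c. Hence tw(G) = 1 exactly.

Treewidth 1.
Bags: B1 = {c, e}  B2 = {b, c}  B3 = {b, g}  B4 = {g, h}  B5 = {a, h}  B6 = {a, d}  B7 = {d, f}
Tree: B1–B2, B2–B3, B3–B4, B4–B5, B5–B6, B6–B7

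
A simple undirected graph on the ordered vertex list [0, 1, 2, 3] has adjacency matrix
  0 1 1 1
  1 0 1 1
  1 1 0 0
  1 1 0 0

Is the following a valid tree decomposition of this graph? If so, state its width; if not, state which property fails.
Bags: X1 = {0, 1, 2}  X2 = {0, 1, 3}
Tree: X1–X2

Yes; width 2.

Vertex coverage: the bags together contain {0, 1, 2, 3}, the full vertex set. Edge coverage: each edge of G has both endpoints in at least one bag. Running intersection: for every vertex, the bags containing it form a connected subtree. All three properties hold, so this is a valid tree decomposition of width max|bag| − 1 = 2, and hence tw(G) ≤ 2.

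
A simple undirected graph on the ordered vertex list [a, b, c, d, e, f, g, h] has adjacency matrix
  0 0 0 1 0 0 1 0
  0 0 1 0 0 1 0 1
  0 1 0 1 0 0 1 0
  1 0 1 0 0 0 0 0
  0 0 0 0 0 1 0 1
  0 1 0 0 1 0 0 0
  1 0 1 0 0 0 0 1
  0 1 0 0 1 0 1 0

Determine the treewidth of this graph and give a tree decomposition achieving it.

Every bag has size at most 3, so the width is 3 − 1 = 2 and tw(G) ≤ 2. For the lower bound, G contains the cycle a–d–c–g–a, so G is not a forest; only forests have treewidth ≤ 1, hence tw(G) ≥ 2. Therefore the treewidth is 2.

Treewidth 2.
Bags: B1 = {a, d, g}  B2 = {c, d, g}  B3 = {c, g, h}  B4 = {b, c, h}  B5 = {b, e, h}  B6 = {b, e, f}
Tree: B1–B2, B2–B3, B3–B4, B4–B5, B5–B6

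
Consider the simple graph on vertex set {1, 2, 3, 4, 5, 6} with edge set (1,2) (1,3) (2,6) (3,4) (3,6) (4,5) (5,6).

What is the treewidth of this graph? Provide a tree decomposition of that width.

Each bag holds 3 vertices, so the decomposition has width 2, which upper-bounds the treewidth. Since 5–4–3–6–5 is a cycle in G, G is not acyclic. Forests are exactly the graphs of treewidth ≤ 1, so tw(G) ≥ 2. The upper and lower bounds meet at 2, so that is the treewidth.

Treewidth 2.
Bags: B1 = {4, 5, 6}  B2 = {3, 4, 6}  B3 = {2, 3, 6}  B4 = {1, 2, 3}
Tree: B1–B2, B2–B3, B3–B4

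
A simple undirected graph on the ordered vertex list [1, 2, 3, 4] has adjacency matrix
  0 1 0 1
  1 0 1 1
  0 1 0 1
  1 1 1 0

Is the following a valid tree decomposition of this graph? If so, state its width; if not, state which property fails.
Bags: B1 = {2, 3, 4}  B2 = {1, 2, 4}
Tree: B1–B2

Vertex coverage: the bags together contain {1, 2, 3, 4}, the full vertex set. Edge coverage: each edge of G has both endpoints in at least one bag. Running intersection: for every vertex, the bags containing it form a connected subtree. All three properties hold, so this is a valid tree decomposition of width max|bag| − 1 = 2, and hence tw(G) ≤ 2.

Yes; width 2.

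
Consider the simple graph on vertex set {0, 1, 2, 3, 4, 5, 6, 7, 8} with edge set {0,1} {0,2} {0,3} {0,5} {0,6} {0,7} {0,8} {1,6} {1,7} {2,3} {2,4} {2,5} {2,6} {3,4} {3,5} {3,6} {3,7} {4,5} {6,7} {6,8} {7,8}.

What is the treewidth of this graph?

A width-3 tree decomposition is:
Bags: B1 = {0, 2, 3, 5}  B2 = {0, 2, 3, 6}  B3 = {2, 3, 4, 5}  B4 = {0, 3, 6, 7}  B5 = {0, 6, 7, 8}  B6 = {0, 1, 6, 7}
Tree: B1–B2, B1–B3, B2–B4, B4–B5, B4–B6
The largest bag has 4 vertices, giving width 3; this decomposition certifies tw(G) ≤ 3. For the lower bound, the 4 vertices {0, 2, 3, 5} are pairwise adjacent, and any tree decomposition puts a clique entirely inside one bag — forcing width ≥ 3. Hence tw(G) = 3 exactly.

3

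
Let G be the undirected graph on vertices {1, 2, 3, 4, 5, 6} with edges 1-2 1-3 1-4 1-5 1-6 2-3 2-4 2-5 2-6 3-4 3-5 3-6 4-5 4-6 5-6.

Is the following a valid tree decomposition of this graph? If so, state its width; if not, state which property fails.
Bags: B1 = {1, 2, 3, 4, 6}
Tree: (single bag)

No — vertex 5 appears in no bag.

A tree decomposition must satisfy three properties: every vertex lies in some bag; for every edge, both endpoints lie together in some bag; and for every vertex, the bags containing it form a connected subtree. Here vertex 5 appears in no bag, so the decomposition is invalid.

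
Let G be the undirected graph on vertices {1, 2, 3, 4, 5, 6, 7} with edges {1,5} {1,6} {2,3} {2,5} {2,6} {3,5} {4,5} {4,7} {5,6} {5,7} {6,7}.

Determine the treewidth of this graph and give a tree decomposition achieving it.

Each bag holds 3 vertices, so the decomposition has width 2, which upper-bounds the treewidth. For the lower bound, the 3 vertices {2, 3, 5} are pairwise adjacent, and any tree decomposition puts a clique entirely inside one bag — forcing width ≥ 2. Therefore the treewidth is 2.

Treewidth 2.
One such decomposition:
Bags: B1 = {4, 5, 7}  B2 = {5, 6, 7}  B3 = {1, 5, 6}  B4 = {2, 5, 6}  B5 = {2, 3, 5}
Tree: B1–B2, B2–B3, B3–B4, B4–B5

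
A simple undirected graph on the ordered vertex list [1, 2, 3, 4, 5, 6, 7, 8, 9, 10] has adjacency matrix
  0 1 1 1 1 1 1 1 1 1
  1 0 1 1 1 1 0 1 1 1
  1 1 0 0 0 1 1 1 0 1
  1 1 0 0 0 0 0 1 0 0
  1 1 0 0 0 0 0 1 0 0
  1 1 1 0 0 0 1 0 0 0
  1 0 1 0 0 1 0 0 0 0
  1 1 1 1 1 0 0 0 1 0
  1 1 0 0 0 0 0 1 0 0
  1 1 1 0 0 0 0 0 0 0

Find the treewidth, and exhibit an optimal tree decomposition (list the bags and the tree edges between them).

Treewidth 3.
Bags: B1 = {1, 2, 3, 8}  B2 = {1, 2, 3, 10}  B3 = {1, 2, 3, 6}  B4 = {1, 2, 5, 8}  B5 = {1, 3, 6, 7}  B6 = {1, 2, 4, 8}  B7 = {1, 2, 8, 9}
Tree: B1–B2, B2–B3, B1–B4, B3–B5, B4–B6, B4–B7

Every bag has size at most 4, so the width is 4 − 1 = 3 and tw(G) ≤ 3. Conversely, {1, 2, 8, 9} is a clique of size 4, and the vertices of any clique must share a bag in every tree decomposition; so some bag has ≥ 4 vertices and tw(G) ≥ 3. Hence tw(G) = 3 exactly.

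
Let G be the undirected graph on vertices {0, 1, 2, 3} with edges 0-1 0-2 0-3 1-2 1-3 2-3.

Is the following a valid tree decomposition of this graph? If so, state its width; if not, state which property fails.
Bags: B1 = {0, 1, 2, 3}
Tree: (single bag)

Yes; width 3.

Vertex coverage: the bags together contain {0, 1, 2, 3}, the full vertex set. Edge coverage: each edge of G has both endpoints in at least one bag. Running intersection: for every vertex, the bags containing it form a connected subtree. All three properties hold, so this is a valid tree decomposition of width max|bag| − 1 = 3, and hence tw(G) ≤ 3.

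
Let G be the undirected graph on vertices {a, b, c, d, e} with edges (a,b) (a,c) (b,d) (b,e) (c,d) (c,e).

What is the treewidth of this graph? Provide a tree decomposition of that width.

Treewidth 2.
One optimal decomposition is:
Bags: B1 = {b, c, e}  B2 = {a, b, c}  B3 = {b, c, d}
Tree: B1–B2, B2–B3

The largest bag has 3 vertices, giving width 2; this decomposition certifies tw(G) ≤ 2. For the lower bound, G contains the cycle e–b–a–c–e, so G is not a forest; only forests have treewidth ≤ 1, hence tw(G) ≥ 2. Hence tw(G) = 2 exactly.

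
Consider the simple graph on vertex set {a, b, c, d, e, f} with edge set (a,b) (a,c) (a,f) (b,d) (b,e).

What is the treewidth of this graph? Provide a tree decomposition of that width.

Treewidth 1.
Bags: B1 = {a, b}  B2 = {a, c}  B3 = {b, d}  B4 = {b, e}  B5 = {a, f}
Tree: B1–B2, B1–B3, B3–B4, B1–B5

Each bag holds 2 vertices, so the decomposition has width 1, which upper-bounds the treewidth. G has an edge, so its treewidth is at least 1. Combining the bounds, tw(G) = 1.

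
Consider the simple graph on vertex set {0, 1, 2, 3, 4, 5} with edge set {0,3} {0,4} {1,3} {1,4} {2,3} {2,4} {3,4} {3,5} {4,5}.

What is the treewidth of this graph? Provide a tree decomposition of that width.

The largest bag has 3 vertices, giving width 2; this decomposition certifies tw(G) ≤ 2. On the other hand G contains the 3-clique {0, 3, 4}. A clique must lie in a single bag of any decomposition, so no decomposition can have width below 2. Combining the bounds, tw(G) = 2.

Treewidth 2.
One optimal decomposition is:
Bags: B1 = {0, 3, 4}  B2 = {1, 3, 4}  B3 = {2, 3, 4}  B4 = {3, 4, 5}
Tree: B1–B2, B1–B3, B3–B4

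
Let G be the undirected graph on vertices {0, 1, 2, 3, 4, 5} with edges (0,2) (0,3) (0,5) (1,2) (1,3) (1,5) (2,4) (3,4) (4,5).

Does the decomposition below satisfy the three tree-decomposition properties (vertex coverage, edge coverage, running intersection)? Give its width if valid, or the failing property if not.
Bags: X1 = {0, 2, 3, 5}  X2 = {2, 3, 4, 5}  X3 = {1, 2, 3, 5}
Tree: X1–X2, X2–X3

Yes; width 3.

Checking the three conditions: (i) the bags cover all of {0, 1, 2, 3, 4, 5}; (ii) for each edge, some bag contains both endpoints; (iii) the bags containing any fixed vertex form a subtree. All hold, so the decomposition is valid with width 4 − 1 = 3.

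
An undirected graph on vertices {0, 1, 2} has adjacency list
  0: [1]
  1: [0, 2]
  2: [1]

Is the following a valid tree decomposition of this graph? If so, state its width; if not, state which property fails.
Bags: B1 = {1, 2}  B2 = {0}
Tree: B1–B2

No — edge (1,0) lies in no bag.

A tree decomposition must satisfy three properties: every vertex lies in some bag; for every edge, both endpoints lie together in some bag; and for every vertex, the bags containing it form a connected subtree. Here edge (1,0) lies in no bag, so the decomposition is invalid.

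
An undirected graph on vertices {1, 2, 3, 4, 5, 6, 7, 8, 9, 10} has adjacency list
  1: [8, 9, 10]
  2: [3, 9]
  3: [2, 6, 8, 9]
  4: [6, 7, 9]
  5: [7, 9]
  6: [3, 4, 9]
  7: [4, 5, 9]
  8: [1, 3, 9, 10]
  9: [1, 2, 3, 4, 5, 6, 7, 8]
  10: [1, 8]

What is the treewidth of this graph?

2

A width-2 tree decomposition is:
Bags: B1 = {3, 6, 9}  B2 = {2, 3, 9}  B3 = {4, 6, 9}  B4 = {3, 8, 9}  B5 = {1, 8, 9}  B6 = {4, 7, 9}  B7 = {5, 7, 9}  B8 = {1, 8, 10}
Tree: B1–B2, B1–B3, B2–B4, B4–B5, B3–B6, B6–B7, B5–B8
Every bag has size at most 3, so the width is 3 − 1 = 2 and tw(G) ≤ 2. On the other hand G contains the 3-clique {1, 8, 9}. A clique must lie in a single bag of any decomposition, so no decomposition can have width below 2. The upper and lower bounds meet at 2, so that is the treewidth.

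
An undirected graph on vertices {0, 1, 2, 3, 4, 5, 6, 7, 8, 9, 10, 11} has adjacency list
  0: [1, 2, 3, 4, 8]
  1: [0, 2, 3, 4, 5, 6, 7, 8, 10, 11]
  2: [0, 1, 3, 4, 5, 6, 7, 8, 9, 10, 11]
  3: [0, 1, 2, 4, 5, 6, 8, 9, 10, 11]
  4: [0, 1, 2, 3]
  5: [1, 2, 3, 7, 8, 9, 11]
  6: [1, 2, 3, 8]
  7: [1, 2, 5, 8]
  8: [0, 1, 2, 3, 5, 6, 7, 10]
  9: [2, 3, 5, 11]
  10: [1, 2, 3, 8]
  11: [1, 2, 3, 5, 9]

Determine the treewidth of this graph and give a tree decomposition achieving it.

Every bag has size at most 5, so the width is 5 − 1 = 4 and tw(G) ≤ 4. Conversely, {0, 1, 2, 3, 8} is a clique of size 5, and the vertices of any clique must share a bag in every tree decomposition; so some bag has ≥ 5 vertices and tw(G) ≥ 4. Therefore the treewidth is 4.

Treewidth 4.
One optimal decomposition is:
Bags: B1 = {1, 2, 3, 8, 10}  B2 = {1, 2, 3, 5, 8}  B3 = {0, 1, 2, 3, 8}  B4 = {1, 2, 3, 5, 11}  B5 = {2, 3, 5, 9, 11}  B6 = {0, 1, 2, 3, 4}  B7 = {1, 2, 5, 7, 8}  B8 = {1, 2, 3, 6, 8}
Tree: B1–B2, B1–B3, B2–B4, B4–B5, B3–B6, B2–B7, B1–B8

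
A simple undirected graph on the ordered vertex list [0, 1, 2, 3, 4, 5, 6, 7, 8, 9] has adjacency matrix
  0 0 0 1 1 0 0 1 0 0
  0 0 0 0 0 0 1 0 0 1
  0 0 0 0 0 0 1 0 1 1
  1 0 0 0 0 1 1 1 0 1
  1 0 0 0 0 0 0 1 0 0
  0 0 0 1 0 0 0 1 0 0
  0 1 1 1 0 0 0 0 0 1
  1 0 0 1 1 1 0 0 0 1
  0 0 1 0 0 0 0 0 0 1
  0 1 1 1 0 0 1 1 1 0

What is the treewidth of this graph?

2

A width-2 tree decomposition is:
Bags: B1 = {3, 6, 9}  B2 = {3, 7, 9}  B3 = {3, 5, 7}  B4 = {0, 3, 7}  B5 = {2, 6, 9}  B6 = {1, 6, 9}  B7 = {2, 8, 9}  B8 = {0, 4, 7}
Tree: B1–B2, B2–B3, B2–B4, B1–B5, B5–B6, B5–B7, B4–B8
The largest bag has 3 vertices, giving width 2; this decomposition certifies tw(G) ≤ 2. For the lower bound, the 3 vertices {0, 3, 7} are pairwise adjacent, and any tree decomposition puts a clique entirely inside one bag — forcing width ≥ 2. Combining the bounds, tw(G) = 2.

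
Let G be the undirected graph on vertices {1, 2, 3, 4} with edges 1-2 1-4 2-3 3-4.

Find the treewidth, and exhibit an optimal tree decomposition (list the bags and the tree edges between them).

Treewidth 2.
One such decomposition:
Bags: B1 = {1, 3, 4}  B2 = {1, 2, 3}
Tree: B1–B2

Each bag holds 3 vertices, so the decomposition has width 2, which upper-bounds the treewidth. Since 1–4–3–2–1 is a cycle in G, G is not acyclic. Forests are exactly the graphs of treewidth ≤ 1, so tw(G) ≥ 2. Combining the bounds, tw(G) = 2.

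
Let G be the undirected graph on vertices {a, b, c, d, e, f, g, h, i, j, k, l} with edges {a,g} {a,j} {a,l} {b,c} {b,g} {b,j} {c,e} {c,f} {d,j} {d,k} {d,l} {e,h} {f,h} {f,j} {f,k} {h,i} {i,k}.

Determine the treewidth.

A width-3 tree decomposition is:
Bags: B1 = {c, e, h, i}  B2 = {c, f, h, i}  B3 = {c, f, i, k}  B4 = {b, c, f, k}  B5 = {b, f, j, k}  B6 = {b, d, j, k}  B7 = {b, d, g, j}  B8 = {a, d, g, j}  B9 = {a, d, g, l}
Tree: B1–B2, B2–B3, B3–B4, B4–B5, B5–B6, B6–B7, B7–B8, B8–B9
Every bag has size at most 4, so the width is 4 − 1 = 3 and tw(G) ≤ 3. For the lower bound: the 4 vertex sets {e,h,i}, {c}, {f}, {b,d,j,k} are disjoint, each induces a connected subgraph, and every pair is joined by at least one edge of G. Contracting each set to a single vertex therefore yields K_{4} as a minor, and since treewidth is minor-monotone, tw(G) ≥ tw(K_{4}) = 3. Therefore the treewidth is 3.

3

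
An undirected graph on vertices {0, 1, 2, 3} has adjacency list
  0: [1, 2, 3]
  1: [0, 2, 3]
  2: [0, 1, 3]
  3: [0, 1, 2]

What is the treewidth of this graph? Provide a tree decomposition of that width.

Treewidth 3.
Bags: B1 = {0, 1, 2, 3}
Tree: (single bag)

A single bag containing all 4 vertices is trivially a valid decomposition of width 3. On the other hand G contains the 4-clique {0, 1, 2, 3}. A clique must lie in a single bag of any decomposition, so no decomposition can have width below 3. The upper and lower bounds meet at 3, so that is the treewidth.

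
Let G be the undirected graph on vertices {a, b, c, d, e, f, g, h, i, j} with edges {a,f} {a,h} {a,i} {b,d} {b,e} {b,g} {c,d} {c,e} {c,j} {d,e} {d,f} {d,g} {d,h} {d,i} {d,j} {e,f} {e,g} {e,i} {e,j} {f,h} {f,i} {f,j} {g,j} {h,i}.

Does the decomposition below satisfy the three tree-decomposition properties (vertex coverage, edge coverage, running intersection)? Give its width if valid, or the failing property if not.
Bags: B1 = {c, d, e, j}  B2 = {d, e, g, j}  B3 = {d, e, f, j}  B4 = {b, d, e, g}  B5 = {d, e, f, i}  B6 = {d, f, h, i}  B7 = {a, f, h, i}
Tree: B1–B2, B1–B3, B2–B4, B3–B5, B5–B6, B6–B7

Yes; width 3.

Every vertex of G appears in some bag (union = {a, b, c, d, e, f, g, h, i, j}); every edge is covered by a bag; and for each vertex v the set of bags containing v is connected in the bag tree. The decomposition is therefore valid. The largest bag has 4 vertices, so the width is 3.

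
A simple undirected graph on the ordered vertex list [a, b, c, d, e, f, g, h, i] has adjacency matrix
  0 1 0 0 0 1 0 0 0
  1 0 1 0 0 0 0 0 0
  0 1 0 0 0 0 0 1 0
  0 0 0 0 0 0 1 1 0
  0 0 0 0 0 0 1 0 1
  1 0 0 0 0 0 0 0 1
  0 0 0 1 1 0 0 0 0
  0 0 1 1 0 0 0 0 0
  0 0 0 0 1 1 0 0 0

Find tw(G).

A width-2 tree decomposition is:
Bags: B1 = {d, e, g}  B2 = {d, e, i}  B3 = {d, f, i}  B4 = {a, d, f}  B5 = {a, b, d}  B6 = {b, c, d}  B7 = {c, d, h}
Tree: B1–B2, B2–B3, B3–B4, B4–B5, B5–B6, B6–B7
The largest bag has 3 vertices, giving width 2; this decomposition certifies tw(G) ≤ 2. For the lower bound, G contains the cycle d–g–e–i–f–a–b–c–h–d, so G is not a forest; only forests have treewidth ≤ 1, hence tw(G) ≥ 2. Hence tw(G) = 2 exactly.

2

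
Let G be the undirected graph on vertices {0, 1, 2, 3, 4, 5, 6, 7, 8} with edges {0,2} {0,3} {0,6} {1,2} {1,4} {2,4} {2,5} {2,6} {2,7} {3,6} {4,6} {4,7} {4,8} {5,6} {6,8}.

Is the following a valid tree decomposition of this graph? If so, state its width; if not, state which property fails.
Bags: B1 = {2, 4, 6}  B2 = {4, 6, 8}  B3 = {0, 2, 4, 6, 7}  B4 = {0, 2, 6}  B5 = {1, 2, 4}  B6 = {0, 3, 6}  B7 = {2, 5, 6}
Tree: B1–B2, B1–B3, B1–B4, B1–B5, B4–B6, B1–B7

A tree decomposition must satisfy three properties: every vertex lies in some bag; for every edge, both endpoints lie together in some bag; and for every vertex, the bags containing it form a connected subtree. Here bags containing vertex 0 are not connected in the tree, so the decomposition is invalid.

No — bags containing vertex 0 are not connected in the tree.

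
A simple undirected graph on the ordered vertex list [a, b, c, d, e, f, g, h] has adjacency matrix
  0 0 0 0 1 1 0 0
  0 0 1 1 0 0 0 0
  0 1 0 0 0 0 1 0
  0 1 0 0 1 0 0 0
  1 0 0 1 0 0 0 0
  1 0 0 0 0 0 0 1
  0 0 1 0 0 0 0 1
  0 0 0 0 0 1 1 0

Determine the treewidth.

A width-2 tree decomposition is:
Bags: B1 = {a, e, f}  B2 = {e, f, h}  B3 = {e, g, h}  B4 = {c, e, g}  B5 = {b, c, e}  B6 = {b, d, e}
Tree: B1–B2, B2–B3, B3–B4, B4–B5, B5–B6
Every bag has size at most 3, so the width is 3 − 1 = 2 and tw(G) ≤ 2. Since e–a–f–h–g–c–b–d–e is a cycle in G, G is not acyclic. Forests are exactly the graphs of treewidth ≤ 1, so tw(G) ≥ 2. Therefore the treewidth is 2.

2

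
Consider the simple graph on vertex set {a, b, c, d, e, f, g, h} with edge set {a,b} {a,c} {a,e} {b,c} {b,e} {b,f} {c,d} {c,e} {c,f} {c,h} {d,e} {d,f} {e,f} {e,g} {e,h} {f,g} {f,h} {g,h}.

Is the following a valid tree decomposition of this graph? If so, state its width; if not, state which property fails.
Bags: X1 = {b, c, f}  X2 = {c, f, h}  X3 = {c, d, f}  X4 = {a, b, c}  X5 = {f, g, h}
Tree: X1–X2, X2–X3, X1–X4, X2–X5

No — vertex e appears in no bag.

A tree decomposition must satisfy three properties: every vertex lies in some bag; for every edge, both endpoints lie together in some bag; and for every vertex, the bags containing it form a connected subtree. Here vertex e appears in no bag, so the decomposition is invalid.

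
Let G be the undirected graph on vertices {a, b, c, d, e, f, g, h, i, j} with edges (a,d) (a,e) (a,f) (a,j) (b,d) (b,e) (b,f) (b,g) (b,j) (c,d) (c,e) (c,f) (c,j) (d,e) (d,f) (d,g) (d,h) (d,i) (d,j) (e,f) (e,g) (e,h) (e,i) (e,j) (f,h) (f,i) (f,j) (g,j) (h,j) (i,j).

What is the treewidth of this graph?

4

A width-4 tree decomposition is:
Bags: B1 = {b, d, e, f, j}  B2 = {d, e, f, h, j}  B3 = {a, d, e, f, j}  B4 = {c, d, e, f, j}  B5 = {d, e, f, i, j}  B6 = {b, d, e, g, j}
Tree: B1–B2, B1–B3, B1–B4, B3–B5, B1–B6
The largest bag has 5 vertices, giving width 4; this decomposition certifies tw(G) ≤ 4. Conversely, {b, d, e, g, j} is a clique of size 5, and the vertices of any clique must share a bag in every tree decomposition; so some bag has ≥ 5 vertices and tw(G) ≥ 4. Combining the bounds, tw(G) = 4.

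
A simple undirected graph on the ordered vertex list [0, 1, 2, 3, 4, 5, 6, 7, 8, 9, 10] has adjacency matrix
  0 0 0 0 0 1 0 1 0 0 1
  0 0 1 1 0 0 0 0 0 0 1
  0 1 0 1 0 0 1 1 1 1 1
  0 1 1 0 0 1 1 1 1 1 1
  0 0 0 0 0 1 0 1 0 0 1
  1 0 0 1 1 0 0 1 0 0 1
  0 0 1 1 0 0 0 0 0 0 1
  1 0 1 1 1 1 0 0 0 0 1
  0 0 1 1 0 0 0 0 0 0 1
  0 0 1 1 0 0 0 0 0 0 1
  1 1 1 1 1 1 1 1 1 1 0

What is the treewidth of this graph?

3

A width-3 tree decomposition is:
Bags: B1 = {2, 3, 7, 10}  B2 = {2, 3, 9, 10}  B3 = {3, 5, 7, 10}  B4 = {1, 2, 3, 10}  B5 = {2, 3, 8, 10}  B6 = {4, 5, 7, 10}  B7 = {2, 3, 6, 10}  B8 = {0, 5, 7, 10}
Tree: B1–B2, B1–B3, B1–B4, B2–B5, B3–B6, B1–B7, B6–B8
Every bag has size at most 4, so the width is 4 − 1 = 3 and tw(G) ≤ 3. For the lower bound, the 4 vertices {0, 5, 7, 10} are pairwise adjacent, and any tree decomposition puts a clique entirely inside one bag — forcing width ≥ 3. The upper and lower bounds meet at 3, so that is the treewidth.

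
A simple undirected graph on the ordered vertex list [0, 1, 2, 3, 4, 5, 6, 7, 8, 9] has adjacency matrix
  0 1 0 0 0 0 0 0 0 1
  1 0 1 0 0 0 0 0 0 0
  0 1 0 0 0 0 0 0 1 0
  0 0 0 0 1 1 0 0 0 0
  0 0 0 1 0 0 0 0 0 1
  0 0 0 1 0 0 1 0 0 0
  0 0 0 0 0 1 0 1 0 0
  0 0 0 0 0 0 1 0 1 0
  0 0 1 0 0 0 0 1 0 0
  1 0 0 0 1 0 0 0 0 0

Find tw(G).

A width-2 tree decomposition is:
Bags: B1 = {6, 7, 8}  B2 = {2, 6, 8}  B3 = {1, 2, 6}  B4 = {0, 1, 6}  B5 = {0, 6, 9}  B6 = {4, 6, 9}  B7 = {3, 4, 6}  B8 = {3, 5, 6}
Tree: B1–B2, B2–B3, B3–B4, B4–B5, B5–B6, B6–B7, B7–B8
The largest bag has 3 vertices, giving width 2; this decomposition certifies tw(G) ≤ 2. The edges 6–7–8–2–1–0–9–4–3–5–6 form a cycle, so G is not a tree and its treewidth is at least 2. Hence tw(G) = 2 exactly.

2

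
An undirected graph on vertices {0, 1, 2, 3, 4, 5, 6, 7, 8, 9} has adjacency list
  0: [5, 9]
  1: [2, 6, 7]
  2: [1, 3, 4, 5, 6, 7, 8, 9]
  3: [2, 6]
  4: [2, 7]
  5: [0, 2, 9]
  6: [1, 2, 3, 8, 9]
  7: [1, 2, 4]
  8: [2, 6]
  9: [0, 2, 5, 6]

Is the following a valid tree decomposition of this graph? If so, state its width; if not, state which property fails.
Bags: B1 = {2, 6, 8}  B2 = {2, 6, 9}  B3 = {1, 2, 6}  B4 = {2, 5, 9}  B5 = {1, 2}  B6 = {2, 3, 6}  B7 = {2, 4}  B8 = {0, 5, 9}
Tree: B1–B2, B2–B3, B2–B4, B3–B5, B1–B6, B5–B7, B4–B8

No — vertex 7 appears in no bag.

A tree decomposition must satisfy three properties: every vertex lies in some bag; for every edge, both endpoints lie together in some bag; and for every vertex, the bags containing it form a connected subtree. Here vertex 7 appears in no bag, so the decomposition is invalid.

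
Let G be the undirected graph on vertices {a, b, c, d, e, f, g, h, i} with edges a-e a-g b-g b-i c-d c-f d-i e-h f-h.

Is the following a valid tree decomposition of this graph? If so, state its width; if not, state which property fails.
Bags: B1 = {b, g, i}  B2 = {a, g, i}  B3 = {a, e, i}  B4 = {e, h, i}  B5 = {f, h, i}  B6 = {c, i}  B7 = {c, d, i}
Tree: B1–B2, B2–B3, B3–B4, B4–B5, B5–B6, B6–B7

No — edge (f,c) lies in no bag.

A tree decomposition must satisfy three properties: every vertex lies in some bag; for every edge, both endpoints lie together in some bag; and for every vertex, the bags containing it form a connected subtree. Here edge (f,c) lies in no bag, so the decomposition is invalid.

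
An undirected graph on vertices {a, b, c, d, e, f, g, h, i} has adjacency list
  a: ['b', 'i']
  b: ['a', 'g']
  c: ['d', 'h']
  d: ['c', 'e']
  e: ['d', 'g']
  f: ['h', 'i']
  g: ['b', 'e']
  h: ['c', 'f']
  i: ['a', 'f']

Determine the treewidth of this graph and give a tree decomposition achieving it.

Treewidth 2.
One such decomposition:
Bags: B1 = {a, b, g}  B2 = {a, e, g}  B3 = {a, d, e}  B4 = {a, c, d}  B5 = {a, c, h}  B6 = {a, f, h}  B7 = {a, f, i}
Tree: B1–B2, B2–B3, B3–B4, B4–B5, B5–B6, B6–B7

Every bag has size at most 3, so the width is 3 − 1 = 2 and tw(G) ≤ 2. For the lower bound, G contains the cycle a–b–g–e–d–c–h–f–i–a, so G is not a forest; only forests have treewidth ≤ 1, hence tw(G) ≥ 2. Therefore the treewidth is 2.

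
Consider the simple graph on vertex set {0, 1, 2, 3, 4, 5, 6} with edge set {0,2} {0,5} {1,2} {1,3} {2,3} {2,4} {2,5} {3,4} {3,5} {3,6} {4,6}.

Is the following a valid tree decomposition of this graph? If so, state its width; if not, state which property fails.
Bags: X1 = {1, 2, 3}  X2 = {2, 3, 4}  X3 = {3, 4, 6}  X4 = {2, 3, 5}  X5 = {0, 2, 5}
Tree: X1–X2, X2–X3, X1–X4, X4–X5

Every vertex of G appears in some bag (union = {0, 1, 2, 3, 4, 5, 6}); every edge is covered by a bag; and for each vertex v the set of bags containing v is connected in the bag tree. The decomposition is therefore valid. The largest bag has 3 vertices, so the width is 2.

Yes; width 2.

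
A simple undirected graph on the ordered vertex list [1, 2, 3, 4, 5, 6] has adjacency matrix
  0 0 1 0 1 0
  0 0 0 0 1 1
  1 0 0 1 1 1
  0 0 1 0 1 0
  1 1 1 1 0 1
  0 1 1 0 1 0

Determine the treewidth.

A width-2 tree decomposition is:
Bags: B1 = {3, 5, 6}  B2 = {1, 3, 5}  B3 = {3, 4, 5}  B4 = {2, 5, 6}
Tree: B1–B2, B2–B3, B1–B4
Every bag has size at most 3, so the width is 3 − 1 = 2 and tw(G) ≤ 2. Conversely, {2, 5, 6} is a clique of size 3, and the vertices of any clique must share a bag in every tree decomposition; so some bag has ≥ 3 vertices and tw(G) ≥ 2. Therefore the treewidth is 2.

2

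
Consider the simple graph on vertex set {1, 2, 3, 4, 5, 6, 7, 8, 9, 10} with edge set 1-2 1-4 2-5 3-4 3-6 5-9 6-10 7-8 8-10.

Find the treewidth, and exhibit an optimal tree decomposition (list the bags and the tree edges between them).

Treewidth 1.
One optimal decomposition is:
Bags: B1 = {5, 9}  B2 = {2, 5}  B3 = {1, 2}  B4 = {1, 4}  B5 = {3, 4}  B6 = {3, 6}  B7 = {6, 10}  B8 = {8, 10}  B9 = {7, 8}
Tree: B1–B2, B2–B3, B3–B4, B4–B5, B5–B6, B6–B7, B7–B8, B8–B9

Each bag holds 2 vertices, so the decomposition has width 1, which upper-bounds the treewidth. Since G has at least one edge (e.g. 9–5), it is not an edgeless graph, so tw(G) ≥ 1. Hence tw(G) = 1 exactly.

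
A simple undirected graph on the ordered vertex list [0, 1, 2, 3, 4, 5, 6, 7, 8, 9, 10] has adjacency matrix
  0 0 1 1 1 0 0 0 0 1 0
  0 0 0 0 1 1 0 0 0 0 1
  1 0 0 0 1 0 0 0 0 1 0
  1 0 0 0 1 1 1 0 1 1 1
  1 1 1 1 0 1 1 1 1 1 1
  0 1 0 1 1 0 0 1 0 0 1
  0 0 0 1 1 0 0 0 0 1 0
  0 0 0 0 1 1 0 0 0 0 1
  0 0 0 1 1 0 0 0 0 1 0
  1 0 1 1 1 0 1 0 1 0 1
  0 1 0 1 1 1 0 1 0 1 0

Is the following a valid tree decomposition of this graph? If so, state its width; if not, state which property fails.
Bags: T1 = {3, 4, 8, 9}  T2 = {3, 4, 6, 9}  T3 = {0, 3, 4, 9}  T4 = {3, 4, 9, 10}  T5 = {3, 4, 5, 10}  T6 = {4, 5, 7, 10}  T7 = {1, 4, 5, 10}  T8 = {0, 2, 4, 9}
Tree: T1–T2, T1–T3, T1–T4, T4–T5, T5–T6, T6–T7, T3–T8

Yes; width 3.

Every vertex of G appears in some bag (union = {0, 1, 2, 3, 4, 5, 6, 7, 8, 9, 10}); every edge is covered by a bag; and for each vertex v the set of bags containing v is connected in the bag tree. The decomposition is therefore valid. The largest bag has 4 vertices, so the width is 3.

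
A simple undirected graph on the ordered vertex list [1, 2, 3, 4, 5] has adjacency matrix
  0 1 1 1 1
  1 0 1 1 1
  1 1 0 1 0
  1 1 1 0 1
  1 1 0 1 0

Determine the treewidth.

A width-3 tree decomposition is:
Bags: B1 = {1, 2, 4, 5}  B2 = {1, 2, 3, 4}
Tree: B1–B2
Every bag has size at most 4, so the width is 4 − 1 = 3 and tw(G) ≤ 3. Conversely, {1, 2, 3, 4} is a clique of size 4, and the vertices of any clique must share a bag in every tree decomposition; so some bag has ≥ 4 vertices and tw(G) ≥ 3. Hence tw(G) = 3 exactly.

3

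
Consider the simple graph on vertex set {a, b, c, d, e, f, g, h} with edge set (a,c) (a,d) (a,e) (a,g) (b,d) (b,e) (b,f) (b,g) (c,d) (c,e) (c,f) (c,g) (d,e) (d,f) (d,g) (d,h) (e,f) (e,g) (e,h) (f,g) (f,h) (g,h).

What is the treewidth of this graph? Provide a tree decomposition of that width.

Every bag has size at most 5, so the width is 5 − 1 = 4 and tw(G) ≤ 4. Conversely, {a, c, d, e, g} is a clique of size 5, and the vertices of any clique must share a bag in every tree decomposition; so some bag has ≥ 5 vertices and tw(G) ≥ 4. Therefore the treewidth is 4.

Treewidth 4.
Bags: B1 = {b, d, e, f, g}  B2 = {c, d, e, f, g}  B3 = {d, e, f, g, h}  B4 = {a, c, d, e, g}
Tree: B1–B2, B1–B3, B2–B4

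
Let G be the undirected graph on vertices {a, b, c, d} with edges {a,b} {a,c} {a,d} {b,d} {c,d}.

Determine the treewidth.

A width-2 tree decomposition is:
Bags: B1 = {a, b, d}  B2 = {a, c, d}
Tree: B1–B2
Every bag has size at most 3, so the width is 3 − 1 = 2 and tw(G) ≤ 2. Conversely, {a, c, d} is a clique of size 3, and the vertices of any clique must share a bag in every tree decomposition; so some bag has ≥ 3 vertices and tw(G) ≥ 2. The upper and lower bounds meet at 2, so that is the treewidth.

2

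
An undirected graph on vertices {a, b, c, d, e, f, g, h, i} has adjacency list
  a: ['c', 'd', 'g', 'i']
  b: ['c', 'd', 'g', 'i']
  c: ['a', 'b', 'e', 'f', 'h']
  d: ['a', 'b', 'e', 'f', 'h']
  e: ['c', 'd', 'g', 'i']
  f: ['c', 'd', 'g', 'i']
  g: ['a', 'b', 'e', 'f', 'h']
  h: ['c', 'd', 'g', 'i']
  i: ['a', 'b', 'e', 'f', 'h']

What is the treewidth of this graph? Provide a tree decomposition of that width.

Each bag holds 5 vertices, so the decomposition has width 4, which upper-bounds the treewidth. For the lower bound: the 5 vertex sets {b,c}, {f,i}, {a,g}, {d}, {e} are disjoint, each induces a connected subgraph, and every pair is joined by at least one edge of G. Contracting each set to a single vertex therefore yields K_{5} as a minor, and since treewidth is minor-monotone, tw(G) ≥ tw(K_{5}) = 4. Hence tw(G) = 4 exactly.

Treewidth 4.
One optimal decomposition is:
Bags: B1 = {b, c, d, g, i}  B2 = {c, d, f, g, i}  B3 = {a, c, d, g, i}  B4 = {c, d, e, g, i}  B5 = {c, d, g, h, i}
Tree: B1–B2, B2–B3, B3–B4, B4–B5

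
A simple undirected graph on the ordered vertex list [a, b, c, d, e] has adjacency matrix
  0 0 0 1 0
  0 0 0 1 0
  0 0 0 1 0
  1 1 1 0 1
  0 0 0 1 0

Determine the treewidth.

A width-1 tree decomposition is:
Bags: B1 = {a, d}  B2 = {d, e}  B3 = {c, d}  B4 = {b, d}
Tree: B1–B2, B1–B3, B3–B4
Every bag has size at most 2, so the width is 2 − 1 = 1 and tw(G) ≤ 1. Any graph with an edge has treewidth ≥ 1, and G has the edge d–a. Combining the bounds, tw(G) = 1.

1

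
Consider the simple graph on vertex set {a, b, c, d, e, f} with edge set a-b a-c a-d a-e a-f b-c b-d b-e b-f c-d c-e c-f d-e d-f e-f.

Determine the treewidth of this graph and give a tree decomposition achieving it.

A single bag containing all 6 vertices is trivially a valid decomposition of width 5. Conversely, {a, b, c, d, e, f} is a clique of size 6, and the vertices of any clique must share a bag in every tree decomposition; so some bag has ≥ 6 vertices and tw(G) ≥ 5. Therefore the treewidth is 5.

Treewidth 5.
One optimal decomposition is:
Bags: B1 = {a, b, c, d, e, f}
Tree: (single bag)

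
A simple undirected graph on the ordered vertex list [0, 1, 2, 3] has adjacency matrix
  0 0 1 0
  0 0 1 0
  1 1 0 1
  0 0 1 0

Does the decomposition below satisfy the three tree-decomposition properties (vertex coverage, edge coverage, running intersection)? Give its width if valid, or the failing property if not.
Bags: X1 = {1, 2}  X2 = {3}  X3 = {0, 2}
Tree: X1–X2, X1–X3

A tree decomposition must satisfy three properties: every vertex lies in some bag; for every edge, both endpoints lie together in some bag; and for every vertex, the bags containing it form a connected subtree. Here edge (2,3) lies in no bag, so the decomposition is invalid.

No — edge (2,3) lies in no bag.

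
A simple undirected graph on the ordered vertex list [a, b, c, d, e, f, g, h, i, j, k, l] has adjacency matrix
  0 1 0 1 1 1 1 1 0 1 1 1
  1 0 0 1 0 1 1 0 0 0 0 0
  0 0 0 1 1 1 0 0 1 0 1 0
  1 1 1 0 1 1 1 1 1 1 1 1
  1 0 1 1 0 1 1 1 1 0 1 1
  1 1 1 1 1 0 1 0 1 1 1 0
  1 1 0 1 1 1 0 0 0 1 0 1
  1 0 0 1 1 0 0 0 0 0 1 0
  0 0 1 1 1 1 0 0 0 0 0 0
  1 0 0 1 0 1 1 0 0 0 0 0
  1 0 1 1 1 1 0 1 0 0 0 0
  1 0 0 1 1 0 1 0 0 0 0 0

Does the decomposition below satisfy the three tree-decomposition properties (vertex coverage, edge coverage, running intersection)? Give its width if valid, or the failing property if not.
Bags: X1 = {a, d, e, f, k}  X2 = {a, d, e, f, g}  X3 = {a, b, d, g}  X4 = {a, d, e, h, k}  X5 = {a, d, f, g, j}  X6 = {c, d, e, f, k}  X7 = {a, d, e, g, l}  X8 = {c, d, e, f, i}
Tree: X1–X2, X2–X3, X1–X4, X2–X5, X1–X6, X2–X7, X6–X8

No — edge (f,b) lies in no bag.

A tree decomposition must satisfy three properties: every vertex lies in some bag; for every edge, both endpoints lie together in some bag; and for every vertex, the bags containing it form a connected subtree. Here edge (f,b) lies in no bag, so the decomposition is invalid.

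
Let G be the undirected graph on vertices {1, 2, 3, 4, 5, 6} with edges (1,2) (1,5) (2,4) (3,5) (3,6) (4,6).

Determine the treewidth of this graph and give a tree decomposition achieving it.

Treewidth 2.
One optimal decomposition is:
Bags: B1 = {2, 4, 6}  B2 = {2, 3, 6}  B3 = {2, 3, 5}  B4 = {1, 2, 5}
Tree: B1–B2, B2–B3, B3–B4

Each bag holds 3 vertices, so the decomposition has width 2, which upper-bounds the treewidth. The edges 2–4–6–3–5–1–2 form a cycle, so G is not a tree and its treewidth is at least 2. Therefore the treewidth is 2.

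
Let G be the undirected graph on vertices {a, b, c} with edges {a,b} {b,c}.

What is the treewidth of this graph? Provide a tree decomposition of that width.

Every bag has size at most 2, so the width is 2 − 1 = 1 and tw(G) ≤ 1. Any graph with an edge has treewidth ≥ 1, and G has the edge b–a. Therefore the treewidth is 1.

Treewidth 1.
Bags: B1 = {a, b}  B2 = {b, c}
Tree: B1–B2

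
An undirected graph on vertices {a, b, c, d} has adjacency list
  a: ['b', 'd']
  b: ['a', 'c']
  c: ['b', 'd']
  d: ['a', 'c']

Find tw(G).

A width-2 tree decomposition is:
Bags: B1 = {b, c, d}  B2 = {a, b, d}
Tree: B1–B2
The largest bag has 3 vertices, giving width 2; this decomposition certifies tw(G) ≤ 2. Since d–c–b–a–d is a cycle in G, G is not acyclic. Forests are exactly the graphs of treewidth ≤ 1, so tw(G) ≥ 2. Combining the bounds, tw(G) = 2.

2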